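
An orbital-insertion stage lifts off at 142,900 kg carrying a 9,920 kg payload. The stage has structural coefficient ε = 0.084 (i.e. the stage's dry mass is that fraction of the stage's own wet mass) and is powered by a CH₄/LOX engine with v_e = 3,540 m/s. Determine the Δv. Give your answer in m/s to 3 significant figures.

Stage wet mass = m₀ − payload = 142,900 − 9,920 = 132,980 kg.
Stage dry mass = ε × stage wet mass = 0.084 × 132,980 = 11,170.3 kg.
Burnout mass m_f = stage dry + payload = 11,170.3 + 9,920 = 21,090.3 kg.
Δv = v_e · ln(142,900/21,090.3) = 3540.0 × ln(6.776) = 3540.0 × 1.9133 ≈ 6773 m/s.

Δv ≈ 6770 m/s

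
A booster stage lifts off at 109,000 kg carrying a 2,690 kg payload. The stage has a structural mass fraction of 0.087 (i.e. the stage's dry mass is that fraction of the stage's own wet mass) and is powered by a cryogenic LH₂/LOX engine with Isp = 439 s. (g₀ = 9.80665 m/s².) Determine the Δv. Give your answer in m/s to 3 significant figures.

Δv ≈ 9520 m/s

Stage wet mass = m₀ − payload = 109,000 − 2,690 = 106,310 kg.
Stage dry mass = ε × stage wet mass = 0.087 × 106,310 = 9,248.97 kg.
Burnout mass m_f = stage dry + payload = 9,248.97 + 2,690 = 11,938.97 kg.
v_e = Isp · g₀ = 439 × 9.80665 = 4305.1 m/s.
By the Tsiolkovsky rocket equation, Δv = v_e · ln(109,000/11,938.97) = 4305.1 × ln(9.13) = 4305.1 × 2.2115 ≈ 9521 m/s.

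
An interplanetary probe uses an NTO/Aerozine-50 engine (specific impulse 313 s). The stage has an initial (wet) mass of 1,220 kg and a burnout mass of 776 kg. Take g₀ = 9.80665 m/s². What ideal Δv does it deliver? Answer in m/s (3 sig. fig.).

Δv ≈ 1390 m/s

v_e = Isp · g₀ = 313 × 9.80665 = 3069.5 m/s.
Δv = v_e · ln(m₀/m_f) = 3069.5 × ln(1.572) = 3069.5 × 0.4525 ≈ 1388.8 m/s.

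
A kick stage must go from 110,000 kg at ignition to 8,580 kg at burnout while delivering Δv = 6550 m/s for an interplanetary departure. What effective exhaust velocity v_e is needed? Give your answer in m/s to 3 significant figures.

v_e ≈ 2570 m/s

ln(m₀/m_f) = ln(110000/8580) = ln(12.82) = 2.5510.
v_e = Δv / ln(m₀/m_f) = 6550 / 2.5510 = 2567.6 m/s.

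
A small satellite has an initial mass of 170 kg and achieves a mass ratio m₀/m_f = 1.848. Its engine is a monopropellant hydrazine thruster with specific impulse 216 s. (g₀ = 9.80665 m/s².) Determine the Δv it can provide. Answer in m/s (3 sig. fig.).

v_e = Isp · g₀ = 216 × 9.80665 = 2118.2 m/s.
Δv = v_e · ln(1.848) = 2118.2 × 0.6141 ≈ 1300.8 m/s.

Δv ≈ 1300 m/s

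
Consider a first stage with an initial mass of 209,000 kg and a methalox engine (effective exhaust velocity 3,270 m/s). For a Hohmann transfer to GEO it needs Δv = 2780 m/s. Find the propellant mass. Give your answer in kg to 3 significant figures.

From the ideal rocket equation, m₀/m_f = exp(Δv / v_e) = exp(2780 / 3270.0) = exp(0.8502) = 2.3400.
m_f = 209,000 / 2.3400 = 89,316.2 kg, so propellant = m₀ − m_f = 209,000 − 89,316.2 = 119,683.8 kg.

propellant mass ≈ 120000 kg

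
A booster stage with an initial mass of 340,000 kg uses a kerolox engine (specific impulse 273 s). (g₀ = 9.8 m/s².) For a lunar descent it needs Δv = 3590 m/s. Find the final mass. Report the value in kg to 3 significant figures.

final mass ≈ 88900 kg

v_e = Isp · g₀ = 273 × 9.8 = 2675.4 m/s.
Using Δv = v_e ln(m₀/m_f): m₀/m_f = exp(Δv / v_e) = exp(3590 / 2675.4) = exp(1.3419) = 3.8261.
m_f = m₀ / 3.8261 = 340,000 / 3.8261 = 88,863.3 kg.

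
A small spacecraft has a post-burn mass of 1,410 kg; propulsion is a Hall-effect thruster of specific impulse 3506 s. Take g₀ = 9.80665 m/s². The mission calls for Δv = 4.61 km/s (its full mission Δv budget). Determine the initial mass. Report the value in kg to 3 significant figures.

v_e = Isp · g₀ = 3506 × 9.80665 = 34382.1 m/s.
Rocket equation: m₀/m_f = exp(Δv / v_e) = exp(4610 / 34382.1) = exp(0.1341) = 1.1435.
m₀ = m_f × 1.1435 = 1,410 × 1.1435 = 1,612.34 kg.

initial mass ≈ 1610 kg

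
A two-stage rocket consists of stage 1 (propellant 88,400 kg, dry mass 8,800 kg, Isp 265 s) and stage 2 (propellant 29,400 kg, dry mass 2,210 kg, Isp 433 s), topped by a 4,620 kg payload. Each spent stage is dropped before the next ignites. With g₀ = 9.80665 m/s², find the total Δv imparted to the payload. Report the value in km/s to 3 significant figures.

Ignition mass of stage 1 = 88,400+8,800 + 29,400+2,210 + 4,620 = 133,430 kg.
Stage 1: m₀ = 133,430 kg, m_f = 133,430 − 88,400 = 45,030 kg; Δv = 265×9.80665×ln(2.963) = 2598.8×1.0862 ≈ 2823 m/s.
Stage 2: m₀ = 36,230 kg, m_f = 36,230 − 29,400 = 6,830 kg; Δv = 433×9.80665×ln(5.305) = 4246.3×1.6686 ≈ 7085 m/s.
Total Δv = 2823 + 7085 = 9908 m/s.

Δv ≈ 9.91 km/s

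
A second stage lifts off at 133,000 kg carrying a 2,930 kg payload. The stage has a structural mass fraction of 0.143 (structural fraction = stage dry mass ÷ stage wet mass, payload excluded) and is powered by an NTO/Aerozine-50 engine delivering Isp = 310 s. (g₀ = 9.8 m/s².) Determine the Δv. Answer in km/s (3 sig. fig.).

Δv ≈ 5.53 km/s

Stage wet mass = m₀ − payload = 133,000 − 2,930 = 130,070 kg.
Stage dry mass = ε × stage wet mass = 0.143 × 130,070 = 18,600 kg.
Burnout mass m_f = stage dry + payload = 18,600 + 2,930 = 21,530 kg.
v_e = Isp · g₀ = 310 × 9.8 = 3038.0 m/s.
From the ideal rocket equation, Δv = v_e · ln(133,000/21,530) = 3038.0 × ln(6.177) = 3038.0 × 1.8209 ≈ 5532 m/s.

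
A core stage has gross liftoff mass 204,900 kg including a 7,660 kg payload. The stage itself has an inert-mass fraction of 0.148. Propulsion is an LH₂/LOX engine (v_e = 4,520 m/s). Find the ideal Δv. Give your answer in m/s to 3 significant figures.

Stage wet mass = m₀ − payload = 204,900 − 7,660 = 197,240 kg.
Stage dry mass = ε × stage wet mass = 0.148 × 197,240 = 29,191.5 kg.
Burnout mass m_f = stage dry + payload = 29,191.5 + 7,660 = 36,851.5 kg.
By the Tsiolkovsky rocket equation, Δv = v_e · ln(204,900/36,851.5) = 4520.0 × ln(5.56) = 4520.0 × 1.7156 ≈ 7755 m/s.

Δv ≈ 7750 m/s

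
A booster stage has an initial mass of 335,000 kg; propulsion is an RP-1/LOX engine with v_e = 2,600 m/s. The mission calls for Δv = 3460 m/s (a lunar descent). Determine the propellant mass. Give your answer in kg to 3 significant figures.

propellant mass ≈ 246000 kg

By the Tsiolkovsky rocket equation, m₀/m_f = exp(Δv / v_e) = exp(3460 / 2600.0) = exp(1.3308) = 3.7840.
m_f = 335,000 / 3.7840 = 88,530.7 kg, so propellant = m₀ − m_f = 335,000 − 88,530.7 = 246,469.3 kg.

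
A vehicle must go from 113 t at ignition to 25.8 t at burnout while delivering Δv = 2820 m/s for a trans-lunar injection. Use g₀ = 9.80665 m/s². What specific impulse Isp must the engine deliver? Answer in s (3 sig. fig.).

Isp ≈ 195 s

ln(m₀/m_f) = ln(113000/25800) = ln(4.38) = 1.4770.
Using Δv = v_e ln(m₀/m_f): v_e = Δv / ln(m₀/m_f) = 2820 / 1.4770 = 1909.3 m/s.
Isp = v_e / g₀ = 1909.3 / 9.80665 = 194.7 s.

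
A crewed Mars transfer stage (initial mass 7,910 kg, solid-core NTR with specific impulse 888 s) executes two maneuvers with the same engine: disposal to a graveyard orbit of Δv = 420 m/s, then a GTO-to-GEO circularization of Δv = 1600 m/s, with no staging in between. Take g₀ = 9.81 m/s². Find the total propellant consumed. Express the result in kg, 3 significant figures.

total propellant consumed ≈ 1640 kg

v_e = Isp · g₀ = 888 × 9.81 = 8711.3 m/s.
After the first burn: m = 7910 × exp(−420/8711.3) = 7910 × 0.95293 = 7,537.68 kg.
After the second burn: m = 7,537.68 × exp(−1600/8711.3) = 7,537.68 × 0.83221 = 6,272.93 kg.
Total propellant = m₀ − m_final = 7910 − 6,272.93 = 1,637.07 kg.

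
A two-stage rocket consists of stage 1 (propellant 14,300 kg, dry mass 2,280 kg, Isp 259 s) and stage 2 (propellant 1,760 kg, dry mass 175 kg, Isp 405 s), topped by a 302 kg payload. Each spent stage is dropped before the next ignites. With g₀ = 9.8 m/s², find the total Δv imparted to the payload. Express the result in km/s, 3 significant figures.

Ignition mass of stage 1 = 14,300+2,280 + 1,760+175 + 302 = 18,817 kg.
Stage 1: m₀ = 18,817 kg, m_f = 18,817 − 14,300 = 4,517 kg; Δv = 259×9.8×ln(4.166) = 2538.2×1.4269 ≈ 3622 m/s.
Stage 2: m₀ = 2,237 kg, m_f = 2,237 − 1,760 = 477 kg; Δv = 405×9.8×ln(4.69) = 3969.0×1.5454 ≈ 6134 m/s.
Total Δv = 3622 + 6134 = 9756 m/s.

Δv ≈ 9.76 km/s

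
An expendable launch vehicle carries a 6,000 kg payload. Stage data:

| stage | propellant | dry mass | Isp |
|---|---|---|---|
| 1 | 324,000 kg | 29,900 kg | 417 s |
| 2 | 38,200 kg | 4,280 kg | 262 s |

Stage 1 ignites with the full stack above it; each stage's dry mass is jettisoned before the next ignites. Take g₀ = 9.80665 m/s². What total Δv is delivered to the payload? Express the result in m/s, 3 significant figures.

Ignition mass of stage 1 = 324,000+29,900 + 38,200+4,280 + 6,000 = 402,380 kg.
Stage 1: m₀ = 402,380 kg, m_f = 402,380 − 324,000 = 78,380 kg; Δv = 417×9.80665×ln(5.134) = 4089.4×1.6358 ≈ 6690 m/s.
Stage 2: m₀ = 48,480 kg, m_f = 48,480 − 38,200 = 10,280 kg; Δv = 262×9.80665×ln(4.716) = 2569.3×1.5510 ≈ 3985 m/s.
Total Δv = 6690 + 3985 = 10675 m/s.

Δv ≈ 10700 m/s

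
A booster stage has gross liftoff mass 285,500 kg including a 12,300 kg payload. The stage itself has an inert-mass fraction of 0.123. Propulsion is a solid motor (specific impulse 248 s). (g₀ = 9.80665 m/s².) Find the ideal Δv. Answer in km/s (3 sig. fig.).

Stage wet mass = m₀ − payload = 285,500 − 12,300 = 273,200 kg.
Stage dry mass = ε × stage wet mass = 0.123 × 273,200 = 33,603.6 kg.
Burnout mass m_f = stage dry + payload = 33,603.6 + 12,300 = 45,903.6 kg.
v_e = Isp · g₀ = 248 × 9.80665 = 2432.0 m/s.
Using Δv = v_e ln(m₀/m_f): Δv = v_e · ln(285,500/45,903.6) = 2432.0 × ln(6.22) = 2432.0 × 1.8277 ≈ 4445 m/s.

Δv ≈ 4.45 km/s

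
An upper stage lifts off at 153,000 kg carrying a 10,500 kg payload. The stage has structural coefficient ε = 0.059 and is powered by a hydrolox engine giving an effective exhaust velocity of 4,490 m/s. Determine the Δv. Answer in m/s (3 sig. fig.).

Δv ≈ 9390 m/s

Stage wet mass = m₀ − payload = 153,000 − 10,500 = 142,500 kg.
Stage dry mass = ε × stage wet mass = 0.059 × 142,500 = 8,407.5 kg.
Burnout mass m_f = stage dry + payload = 8,407.5 + 10,500 = 18,907.5 kg.
Rocket equation: Δv = v_e · ln(153,000/18,907.5) = 4490.0 × ln(8.092) = 4490.0 × 2.0909 ≈ 9388 m/s.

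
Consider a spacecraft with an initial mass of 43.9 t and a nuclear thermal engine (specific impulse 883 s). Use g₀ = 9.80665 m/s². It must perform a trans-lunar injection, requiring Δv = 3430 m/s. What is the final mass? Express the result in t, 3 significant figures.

v_e = Isp · g₀ = 883 × 9.80665 = 8659.3 m/s.
Rocket equation: m₀/m_f = exp(Δv / v_e) = exp(3430 / 8659.3) = exp(0.3961) = 1.4860.
m_f = m₀ / 1.4860 = 43.9 / 1.4860 = 29.5424 t.

final mass ≈ 29.5 t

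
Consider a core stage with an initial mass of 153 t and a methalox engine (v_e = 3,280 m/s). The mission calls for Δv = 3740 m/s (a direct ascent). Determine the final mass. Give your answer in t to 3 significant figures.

From the ideal rocket equation, m₀/m_f = exp(Δv / v_e) = exp(3740 / 3280.0) = exp(1.1402) = 3.1275.
m_f = m₀ / 3.1275 = 153 / 3.1275 = 48.9209 t.

final mass ≈ 48.9 t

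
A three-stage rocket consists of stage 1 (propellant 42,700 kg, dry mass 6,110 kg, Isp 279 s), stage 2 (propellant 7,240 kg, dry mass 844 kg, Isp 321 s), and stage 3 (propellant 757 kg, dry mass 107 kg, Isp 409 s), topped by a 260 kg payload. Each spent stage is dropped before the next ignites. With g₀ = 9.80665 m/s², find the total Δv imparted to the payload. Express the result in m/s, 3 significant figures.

Ignition mass of stage 1 = 42,700+6,110 + 7,240+844 + 757+107 + 260 = 58,018 kg.
Stage 1: m₀ = 58,018 kg, m_f = 58,018 − 42,700 = 15,318 kg; Δv = 279×9.80665×ln(3.788) = 2736.1×1.3317 ≈ 3644 m/s.
Stage 2: m₀ = 9,208 kg, m_f = 9,208 − 7,240 = 1,968 kg; Δv = 321×9.80665×ln(4.679) = 3147.9×1.5431 ≈ 4857 m/s.
Stage 3: m₀ = 1,124 kg, m_f = 1,124 − 757 = 367 kg; Δv = 409×9.80665×ln(3.063) = 4010.9×1.1193 ≈ 4489 m/s.
Total Δv = 3644 + 4857 + 4489 = 12990 m/s.

Δv ≈ 13000 m/s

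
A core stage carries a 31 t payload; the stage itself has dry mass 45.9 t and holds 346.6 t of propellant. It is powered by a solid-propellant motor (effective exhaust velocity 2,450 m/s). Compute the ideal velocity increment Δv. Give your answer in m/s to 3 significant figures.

Δv ≈ 4180 m/s

m₀ = payload + dry + propellant = 31 + 45.9 + 346.6 = 423.5 t.
m_f = payload + dry = 31 + 45.9 = 76.9 t.
From the ideal rocket equation, Δv = v_e · ln(m₀/m_f) = 2450.0 × ln(5.507) = 2450.0 × 1.7060 ≈ 4179.8 m/s.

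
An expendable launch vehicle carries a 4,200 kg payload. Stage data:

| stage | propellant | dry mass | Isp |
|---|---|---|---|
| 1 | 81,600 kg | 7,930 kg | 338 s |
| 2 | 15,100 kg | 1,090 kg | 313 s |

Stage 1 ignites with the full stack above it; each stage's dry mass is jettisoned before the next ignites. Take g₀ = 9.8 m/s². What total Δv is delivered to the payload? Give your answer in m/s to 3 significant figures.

Δv ≈ 8630 m/s

Ignition mass of stage 1 = 81,600+7,930 + 15,100+1,090 + 4,200 = 109,920 kg.
Stage 1: m₀ = 109,920 kg, m_f = 109,920 − 81,600 = 28,320 kg; Δv = 338×9.8×ln(3.881) = 3312.4×1.3562 ≈ 4492 m/s.
Stage 2: m₀ = 20,390 kg, m_f = 20,390 − 15,100 = 5,290 kg; Δv = 313×9.8×ln(3.854) = 3067.4×1.3492 ≈ 4139 m/s.
Total Δv = 4492 + 4139 = 8631 m/s.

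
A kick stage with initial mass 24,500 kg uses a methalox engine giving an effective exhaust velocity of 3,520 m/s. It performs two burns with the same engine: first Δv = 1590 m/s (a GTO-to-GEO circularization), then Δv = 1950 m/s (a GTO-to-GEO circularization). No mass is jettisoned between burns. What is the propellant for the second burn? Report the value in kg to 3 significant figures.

propellant for the second burn ≈ 6630 kg

After the first burn: m = 24500 × exp(−1590/3520.0) = 24500 × 0.63654 = 15,595.2 kg.
After the second burn: m = 15,595.2 × exp(−1950/3520.0) = 15,595.2 × 0.57466 = 8,961.94 kg.
Second-burn propellant = 15,595.2 − 8,961.94 = 6,633.26 kg.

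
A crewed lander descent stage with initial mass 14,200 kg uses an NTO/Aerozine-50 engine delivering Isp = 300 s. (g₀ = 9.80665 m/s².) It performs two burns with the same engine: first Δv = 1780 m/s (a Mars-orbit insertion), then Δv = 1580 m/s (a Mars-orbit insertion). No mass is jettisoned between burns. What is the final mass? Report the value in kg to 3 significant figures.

v_e = Isp · g₀ = 300 × 9.80665 = 2942.0 m/s.
After the first burn: m = 14200 × exp(−1780/2942.0) = 14200 × 0.54606 = 7,754.05 kg.
After the second burn: m = 7,754.05 × exp(−1580/2942.0) = 7,754.05 × 0.58447 = 4,532.01 kg.

final mass ≈ 4530 kg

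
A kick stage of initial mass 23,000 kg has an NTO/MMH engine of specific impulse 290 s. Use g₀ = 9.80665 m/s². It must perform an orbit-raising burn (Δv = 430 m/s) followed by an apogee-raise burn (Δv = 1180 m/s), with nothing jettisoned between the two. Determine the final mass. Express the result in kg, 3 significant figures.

v_e = Isp · g₀ = 290 × 9.80665 = 2843.9 m/s.
After the first burn: m = 23000 × exp(−430/2843.9) = 23000 × 0.85968 = 19,772.6 kg.
After the second burn: m = 19,772.6 × exp(−1180/2843.9) = 19,772.6 × 0.66039 = 13,057.6 kg.

final mass ≈ 13100 kg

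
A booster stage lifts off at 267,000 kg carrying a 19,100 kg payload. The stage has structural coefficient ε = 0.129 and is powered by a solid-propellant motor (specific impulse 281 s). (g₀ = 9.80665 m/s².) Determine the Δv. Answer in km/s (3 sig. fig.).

Stage wet mass = m₀ − payload = 267,000 − 19,100 = 247,900 kg.
Stage dry mass = ε × stage wet mass = 0.129 × 247,900 = 31,979.1 kg.
Burnout mass m_f = stage dry + payload = 31,979.1 + 19,100 = 51,079.1 kg.
v_e = Isp · g₀ = 281 × 9.80665 = 2755.7 m/s.
Rocket equation: Δv = v_e · ln(267,000/51,079.1) = 2755.7 × ln(5.227) = 2755.7 × 1.6539 ≈ 4558 m/s.

Δv ≈ 4.56 km/s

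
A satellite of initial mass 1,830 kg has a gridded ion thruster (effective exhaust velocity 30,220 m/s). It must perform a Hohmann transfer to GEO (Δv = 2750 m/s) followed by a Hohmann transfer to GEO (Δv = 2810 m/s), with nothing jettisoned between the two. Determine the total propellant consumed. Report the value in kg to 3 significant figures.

After the first burn: m = 1830 × exp(−2750/30220.0) = 1830 × 0.91302 = 1,670.83 kg.
After the second burn: m = 1,670.83 × exp(−2810/30220.0) = 1,670.83 × 0.91121 = 1,522.48 kg.
Total propellant = m₀ − m_final = 1830 − 1,522.48 = 307.52 kg.

total propellant consumed ≈ 308 kg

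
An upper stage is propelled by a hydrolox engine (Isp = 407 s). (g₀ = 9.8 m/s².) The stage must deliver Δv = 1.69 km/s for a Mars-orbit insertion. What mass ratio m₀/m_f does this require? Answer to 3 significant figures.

mass ratio ≈ 1.53

v_e = Isp · g₀ = 407 × 9.8 = 3988.6 m/s.
Using Δv = v_e ln(m₀/m_f): m₀/m_f = exp(Δv / v_e) = exp(1690 / 3988.6) = exp(0.4237) = 1.5276.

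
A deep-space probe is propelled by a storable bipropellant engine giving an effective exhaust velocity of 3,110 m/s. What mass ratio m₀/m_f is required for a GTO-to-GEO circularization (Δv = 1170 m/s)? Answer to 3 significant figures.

m₀/m_f = exp(Δv / v_e) = exp(1170 / 3110.0) = exp(0.3762) = 1.4567.

mass ratio ≈ 1.46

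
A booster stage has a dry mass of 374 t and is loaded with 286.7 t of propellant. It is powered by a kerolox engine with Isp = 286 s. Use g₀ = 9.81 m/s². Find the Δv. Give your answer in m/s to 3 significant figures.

Δv ≈ 1600 m/s

v_e = Isp · g₀ = 286 × 9.81 = 2805.7 m/s.
m₀ = m_dry + m_prop = 374 + 286.7 = 660.7 t.
Δv = v_e · ln(m₀/m_f) = 2805.7 × ln(1.767) = 2805.7 × 0.5690 ≈ 1596.5 m/s.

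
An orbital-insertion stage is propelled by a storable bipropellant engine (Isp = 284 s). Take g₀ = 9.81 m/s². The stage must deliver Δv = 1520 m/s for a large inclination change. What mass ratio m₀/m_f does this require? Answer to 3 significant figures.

v_e = Isp · g₀ = 284 × 9.81 = 2786.0 m/s.
Rocket equation: m₀/m_f = exp(Δv / v_e) = exp(1520 / 2786.0) = exp(0.5456) = 1.7256.

mass ratio ≈ 1.73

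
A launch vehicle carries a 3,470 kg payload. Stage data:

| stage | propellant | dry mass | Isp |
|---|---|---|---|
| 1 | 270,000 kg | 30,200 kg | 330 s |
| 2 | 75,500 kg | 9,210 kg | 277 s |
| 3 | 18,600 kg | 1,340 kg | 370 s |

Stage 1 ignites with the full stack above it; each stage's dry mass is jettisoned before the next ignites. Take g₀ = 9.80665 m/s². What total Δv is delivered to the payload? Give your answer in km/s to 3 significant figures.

Δv ≈ 12.5 km/s

Ignition mass of stage 1 = 270,000+30,200 + 75,500+9,210 + 18,600+1,340 + 3,470 = 408,320 kg.
Stage 1: m₀ = 408,320 kg, m_f = 408,320 − 270,000 = 138,320 kg; Δv = 330×9.80665×ln(2.952) = 3236.2×1.0825 ≈ 3503 m/s.
Stage 2: m₀ = 108,120 kg, m_f = 108,120 − 75,500 = 32,620 kg; Δv = 277×9.80665×ln(3.315) = 2716.4×1.1983 ≈ 3255 m/s.
Stage 3: m₀ = 23,410 kg, m_f = 23,410 − 18,600 = 4,810 kg; Δv = 370×9.80665×ln(4.867) = 3628.5×1.5825 ≈ 5742 m/s.
Total Δv = 3503 + 3255 + 5742 = 12500 m/s.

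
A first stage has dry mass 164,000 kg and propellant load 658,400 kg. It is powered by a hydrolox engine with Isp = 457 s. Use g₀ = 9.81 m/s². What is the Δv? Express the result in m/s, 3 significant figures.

v_e = Isp · g₀ = 457 × 9.81 = 4483.2 m/s.
m₀ = m_dry + m_prop = 164,000 + 658,400 = 822,400 kg.
Δv = v_e · ln(m₀/m_f) = 4483.2 × ln(5.015) = 4483.2 × 1.6124 ≈ 7228.5 m/s.

Δv ≈ 7230 m/s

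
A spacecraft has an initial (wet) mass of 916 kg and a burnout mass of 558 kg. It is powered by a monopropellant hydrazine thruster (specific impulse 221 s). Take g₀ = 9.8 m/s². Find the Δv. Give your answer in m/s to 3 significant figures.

Δv ≈ 1070 m/s

v_e = Isp · g₀ = 221 × 9.8 = 2165.8 m/s.
Δv = v_e · ln(m₀/m_f) = 2165.8 × ln(1.642) = 2165.8 × 0.4957 ≈ 1073.5 m/s.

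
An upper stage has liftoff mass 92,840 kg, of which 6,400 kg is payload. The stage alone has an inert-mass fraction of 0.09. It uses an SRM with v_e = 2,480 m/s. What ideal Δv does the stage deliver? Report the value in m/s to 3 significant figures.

Stage wet mass = m₀ − payload = 92,840 − 6,400 = 86,440 kg.
Stage dry mass = ε × stage wet mass = 0.09 × 86,440 = 7,779.6 kg.
Burnout mass m_f = stage dry + payload = 7,779.6 + 6,400 = 14,179.6 kg.
Rocket equation: Δv = v_e · ln(92,840/14,179.6) = 2480.0 × ln(6.547) = 2480.0 × 1.8791 ≈ 4660 m/s.

Δv ≈ 4660 m/s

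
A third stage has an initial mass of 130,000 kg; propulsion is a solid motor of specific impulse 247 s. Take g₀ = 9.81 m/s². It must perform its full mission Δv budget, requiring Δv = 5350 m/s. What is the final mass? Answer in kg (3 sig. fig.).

final mass ≈ 14300 kg

v_e = Isp · g₀ = 247 × 9.81 = 2423.1 m/s.
m₀/m_f = exp(Δv / v_e) = exp(5350 / 2423.1) = exp(2.2079) = 9.0970.
m_f = m₀ / 9.0970 = 130,000 / 9.0970 = 14,290.4 kg.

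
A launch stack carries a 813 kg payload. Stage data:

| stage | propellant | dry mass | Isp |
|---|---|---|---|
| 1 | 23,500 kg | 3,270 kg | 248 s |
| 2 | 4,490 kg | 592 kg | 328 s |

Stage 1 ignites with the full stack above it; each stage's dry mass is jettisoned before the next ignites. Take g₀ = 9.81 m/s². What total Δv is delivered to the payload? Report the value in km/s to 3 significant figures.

Ignition mass of stage 1 = 23,500+3,270 + 4,490+592 + 813 = 32,665 kg.
Stage 1: m₀ = 32,665 kg, m_f = 32,665 − 23,500 = 9,165 kg; Δv = 248×9.81×ln(3.564) = 2432.9×1.2709 ≈ 3092 m/s.
Stage 2: m₀ = 5,895 kg, m_f = 5,895 − 4,490 = 1,405 kg; Δv = 328×9.81×ln(4.196) = 3217.7×1.4341 ≈ 4614 m/s.
Total Δv = 3092 + 4614 = 7706 m/s.

Δv ≈ 7.71 km/s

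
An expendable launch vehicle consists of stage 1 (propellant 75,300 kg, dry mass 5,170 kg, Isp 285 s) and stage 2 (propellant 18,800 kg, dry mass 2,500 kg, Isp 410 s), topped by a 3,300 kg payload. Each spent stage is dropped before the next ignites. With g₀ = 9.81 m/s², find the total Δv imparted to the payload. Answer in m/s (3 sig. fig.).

Δv ≈ 9340 m/s

Ignition mass of stage 1 = 75,300+5,170 + 18,800+2,500 + 3,300 = 105,070 kg.
Stage 1: m₀ = 105,070 kg, m_f = 105,070 − 75,300 = 29,770 kg; Δv = 285×9.81×ln(3.529) = 2795.9×1.2611 ≈ 3526 m/s.
Stage 2: m₀ = 24,600 kg, m_f = 24,600 − 18,800 = 5,800 kg; Δv = 410×9.81×ln(4.241) = 4022.1×1.4449 ≈ 5811 m/s.
Total Δv = 3526 + 5811 = 9337 m/s.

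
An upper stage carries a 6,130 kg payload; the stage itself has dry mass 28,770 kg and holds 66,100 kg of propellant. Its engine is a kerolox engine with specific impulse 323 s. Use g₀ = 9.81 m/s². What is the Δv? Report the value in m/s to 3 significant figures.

Δv ≈ 3370 m/s

v_e = Isp · g₀ = 323 × 9.81 = 3168.6 m/s.
m₀ = payload + dry + propellant = 6,130 + 28,770 + 66,100 = 101,000 kg.
m_f = payload + dry = 6,130 + 28,770 = 34,900 kg.
From the ideal rocket equation, Δv = v_e · ln(m₀/m_f) = 3168.6 × ln(2.894) = 3168.6 × 1.0626 ≈ 3367.1 m/s.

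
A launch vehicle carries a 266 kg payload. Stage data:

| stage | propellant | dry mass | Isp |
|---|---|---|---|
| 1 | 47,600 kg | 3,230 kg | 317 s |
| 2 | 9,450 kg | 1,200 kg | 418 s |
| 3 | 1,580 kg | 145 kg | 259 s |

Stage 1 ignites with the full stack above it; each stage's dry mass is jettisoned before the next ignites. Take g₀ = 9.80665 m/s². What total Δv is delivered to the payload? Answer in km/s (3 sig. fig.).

Ignition mass of stage 1 = 47,600+3,230 + 9,450+1,200 + 1,580+145 + 266 = 63,471 kg.
Stage 1: m₀ = 63,471 kg, m_f = 63,471 − 47,600 = 15,871 kg; Δv = 317×9.80665×ln(3.999) = 3108.7×1.3861 ≈ 4309 m/s.
Stage 2: m₀ = 12,641 kg, m_f = 12,641 − 9,450 = 3,191 kg; Δv = 418×9.80665×ln(3.961) = 4099.2×1.3766 ≈ 5643 m/s.
Stage 3: m₀ = 1,991 kg, m_f = 1,991 − 1,580 = 411 kg; Δv = 259×9.80665×ln(4.844) = 2539.9×1.5778 ≈ 4007 m/s.
Total Δv = 4309 + 5643 + 4007 = 13959 m/s.

Δv ≈ 14.0 km/s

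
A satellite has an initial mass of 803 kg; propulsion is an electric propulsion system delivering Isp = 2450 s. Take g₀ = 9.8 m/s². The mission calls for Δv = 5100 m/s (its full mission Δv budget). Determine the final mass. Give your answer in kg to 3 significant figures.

final mass ≈ 649 kg

v_e = Isp · g₀ = 2450 × 9.8 = 24010.0 m/s.
m₀/m_f = exp(Δv / v_e) = exp(5100 / 24010.0) = exp(0.2124) = 1.2367.
m_f = m₀ / 1.2367 = 803 / 1.2367 = 649.309 kg.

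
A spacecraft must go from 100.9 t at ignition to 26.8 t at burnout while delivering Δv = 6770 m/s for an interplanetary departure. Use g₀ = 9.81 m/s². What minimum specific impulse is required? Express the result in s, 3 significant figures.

ln(m₀/m_f) = ln(100900/26800) = ln(3.765) = 1.3257.
Using Δv = v_e ln(m₀/m_f): v_e = Δv / ln(m₀/m_f) = 6770 / 1.3257 = 5106.6 m/s.
Isp = v_e / g₀ = 5106.6 / 9.81 = 520.6 s.

Isp ≈ 521 s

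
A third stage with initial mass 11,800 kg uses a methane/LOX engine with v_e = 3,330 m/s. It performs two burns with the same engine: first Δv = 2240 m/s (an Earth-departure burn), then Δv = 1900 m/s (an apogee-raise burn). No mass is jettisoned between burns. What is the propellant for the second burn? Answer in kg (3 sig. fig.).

After the first burn: m = 11800 × exp(−2240/3330.0) = 11800 × 0.51034 = 6,022.01 kg.
After the second burn: m = 6,022.01 × exp(−1900/3330.0) = 6,022.01 × 0.56520 = 3,403.64 kg.
Second-burn propellant = 6,022.01 − 3,403.64 = 2,618.37 kg.

propellant for the second burn ≈ 2620 kg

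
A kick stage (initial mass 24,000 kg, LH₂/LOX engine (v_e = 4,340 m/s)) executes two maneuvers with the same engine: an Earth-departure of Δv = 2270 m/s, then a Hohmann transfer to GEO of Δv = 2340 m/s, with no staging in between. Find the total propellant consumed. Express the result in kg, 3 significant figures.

After the first burn: m = 24000 × exp(−2270/4340.0) = 24000 × 0.59272 = 14,225.3 kg.
After the second burn: m = 14,225.3 × exp(−2340/4340.0) = 14,225.3 × 0.58323 = 8,296.62 kg.
Total propellant = m₀ − m_final = 24000 − 8,296.62 = 15,703.38 kg.

total propellant consumed ≈ 15700 kg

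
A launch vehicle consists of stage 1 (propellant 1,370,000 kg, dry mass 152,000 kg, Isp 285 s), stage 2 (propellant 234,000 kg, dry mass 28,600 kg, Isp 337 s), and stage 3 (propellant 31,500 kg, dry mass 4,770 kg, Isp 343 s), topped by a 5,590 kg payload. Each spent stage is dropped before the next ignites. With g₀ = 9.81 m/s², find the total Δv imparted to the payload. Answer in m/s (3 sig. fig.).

Δv ≈ 13400 m/s

Ignition mass of stage 1 = 1,370,000+152,000 + 234,000+28,600 + 31,500+4,770 + 5,590 = 1,826,460 kg.
Stage 1: m₀ = 1,826,460 kg, m_f = 1,826,460 − 1,370,000 = 456,460 kg; Δv = 285×9.81×ln(4.001) = 2795.9×1.3866 ≈ 3877 m/s.
Stage 2: m₀ = 304,460 kg, m_f = 304,460 − 234,000 = 70,460 kg; Δv = 337×9.81×ln(4.321) = 3306.0×1.4635 ≈ 4838 m/s.
Stage 3: m₀ = 41,860 kg, m_f = 41,860 − 31,500 = 10,360 kg; Δv = 343×9.81×ln(4.041) = 3364.8×1.3964 ≈ 4699 m/s.
Total Δv = 3877 + 4838 + 4699 = 13414 m/s.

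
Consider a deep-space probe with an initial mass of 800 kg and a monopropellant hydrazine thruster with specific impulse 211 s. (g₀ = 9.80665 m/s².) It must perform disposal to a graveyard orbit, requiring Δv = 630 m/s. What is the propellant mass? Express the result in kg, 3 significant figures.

propellant mass ≈ 210 kg

v_e = Isp · g₀ = 211 × 9.80665 = 2069.2 m/s.
Using Δv = v_e ln(m₀/m_f): m₀/m_f = exp(Δv / v_e) = exp(630 / 2069.2) = exp(0.3045) = 1.3559.
m_f = 800 / 1.3559 = 590.014 kg, so propellant = m₀ − m_f = 800 − 590.014 = 209.986 kg.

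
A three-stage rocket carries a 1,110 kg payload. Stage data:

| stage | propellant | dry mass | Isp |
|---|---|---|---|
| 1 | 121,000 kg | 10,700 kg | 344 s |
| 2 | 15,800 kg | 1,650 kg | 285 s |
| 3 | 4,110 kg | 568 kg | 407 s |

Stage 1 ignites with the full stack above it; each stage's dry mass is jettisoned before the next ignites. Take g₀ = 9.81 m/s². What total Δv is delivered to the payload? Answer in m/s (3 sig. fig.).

Δv ≈ 13300 m/s

Ignition mass of stage 1 = 121,000+10,700 + 15,800+1,650 + 4,110+568 + 1,110 = 154,938 kg.
Stage 1: m₀ = 154,938 kg, m_f = 154,938 − 121,000 = 33,938 kg; Δv = 344×9.81×ln(4.565) = 3374.6×1.5185 ≈ 5124 m/s.
Stage 2: m₀ = 23,238 kg, m_f = 23,238 − 15,800 = 7,438 kg; Δv = 285×9.81×ln(3.124) = 2795.9×1.1392 ≈ 3185 m/s.
Stage 3: m₀ = 5,788 kg, m_f = 5,788 − 4,110 = 1,678 kg; Δv = 407×9.81×ln(3.449) = 3992.7×1.2382 ≈ 4944 m/s.
Total Δv = 5124 + 3185 + 4944 = 13253 m/s.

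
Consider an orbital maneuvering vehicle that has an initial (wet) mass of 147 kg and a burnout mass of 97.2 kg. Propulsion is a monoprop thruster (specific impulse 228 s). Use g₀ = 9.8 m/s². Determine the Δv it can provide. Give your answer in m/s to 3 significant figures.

Δv ≈ 924 m/s

v_e = Isp · g₀ = 228 × 9.8 = 2234.4 m/s.
Using Δv = v_e ln(m₀/m_f): Δv = v_e · ln(m₀/m_f) = 2234.4 × ln(1.512) = 2234.4 × 0.4137 ≈ 924.3 m/s.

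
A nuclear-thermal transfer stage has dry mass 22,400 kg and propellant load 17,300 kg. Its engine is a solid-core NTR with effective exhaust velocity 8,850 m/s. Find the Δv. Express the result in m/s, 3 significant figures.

Δv ≈ 5060 m/s

m₀ = m_dry + m_prop = 22,400 + 17,300 = 39,700 kg.
By the Tsiolkovsky rocket equation, Δv = v_e · ln(m₀/m_f) = 8850.0 × ln(1.772) = 8850.0 × 0.5723 ≈ 5064.8 m/s.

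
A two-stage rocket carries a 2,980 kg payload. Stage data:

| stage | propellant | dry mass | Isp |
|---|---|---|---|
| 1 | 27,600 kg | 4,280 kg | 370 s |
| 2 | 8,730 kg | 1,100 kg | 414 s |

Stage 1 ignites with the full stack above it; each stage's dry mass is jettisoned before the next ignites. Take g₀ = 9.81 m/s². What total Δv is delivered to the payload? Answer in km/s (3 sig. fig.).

Δv ≈ 8.14 km/s

Ignition mass of stage 1 = 27,600+4,280 + 8,730+1,100 + 2,980 = 44,690 kg.
Stage 1: m₀ = 44,690 kg, m_f = 44,690 − 27,600 = 17,090 kg; Δv = 370×9.81×ln(2.615) = 3629.7×0.9613 ≈ 3489 m/s.
Stage 2: m₀ = 12,810 kg, m_f = 12,810 − 8,730 = 4,080 kg; Δv = 414×9.81×ln(3.14) = 4061.3×1.1441 ≈ 4647 m/s.
Total Δv = 3489 + 4647 = 8136 m/s.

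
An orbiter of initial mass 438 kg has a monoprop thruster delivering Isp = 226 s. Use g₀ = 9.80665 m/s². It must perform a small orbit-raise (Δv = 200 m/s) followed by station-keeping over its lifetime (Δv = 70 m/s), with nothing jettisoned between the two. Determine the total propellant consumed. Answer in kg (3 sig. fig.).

total propellant consumed ≈ 50.2 kg

v_e = Isp · g₀ = 226 × 9.80665 = 2216.3 m/s.
After the first burn: m = 438 × exp(−200/2216.3) = 438 × 0.91371 = 400.205 kg.
After the second burn: m = 400.205 × exp(−70/2216.3) = 400.205 × 0.96891 = 387.763 kg.
Total propellant = m₀ − m_final = 438 − 387.763 = 50.237 kg.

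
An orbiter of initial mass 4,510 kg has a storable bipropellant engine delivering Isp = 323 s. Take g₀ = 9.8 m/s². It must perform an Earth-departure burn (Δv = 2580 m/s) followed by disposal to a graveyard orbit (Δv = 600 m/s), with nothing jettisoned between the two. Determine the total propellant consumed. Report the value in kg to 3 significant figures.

v_e = Isp · g₀ = 323 × 9.8 = 3165.4 m/s.
After the first burn: m = 4510 × exp(−2580/3165.4) = 4510 × 0.44261 = 1,996.17 kg.
After the second burn: m = 1,996.17 × exp(−600/3165.4) = 1,996.17 × 0.82733 = 1,651.49 kg.
Total propellant = m₀ − m_final = 4510 − 1,651.49 = 2,858.51 kg.

total propellant consumed ≈ 2860 kg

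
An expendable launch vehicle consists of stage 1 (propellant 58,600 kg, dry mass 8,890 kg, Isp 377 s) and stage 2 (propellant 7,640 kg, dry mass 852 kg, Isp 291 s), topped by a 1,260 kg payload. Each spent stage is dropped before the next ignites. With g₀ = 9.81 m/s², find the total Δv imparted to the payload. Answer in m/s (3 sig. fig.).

Ignition mass of stage 1 = 58,600+8,890 + 7,640+852 + 1,260 = 77,242 kg.
Stage 1: m₀ = 77,242 kg, m_f = 77,242 − 58,600 = 18,642 kg; Δv = 377×9.81×ln(4.143) = 3698.4×1.4215 ≈ 5257 m/s.
Stage 2: m₀ = 9,752 kg, m_f = 9,752 − 7,640 = 2,112 kg; Δv = 291×9.81×ln(4.617) = 2854.7×1.5298 ≈ 4367 m/s.
Total Δv = 5257 + 4367 = 9624 m/s.

Δv ≈ 9620 m/s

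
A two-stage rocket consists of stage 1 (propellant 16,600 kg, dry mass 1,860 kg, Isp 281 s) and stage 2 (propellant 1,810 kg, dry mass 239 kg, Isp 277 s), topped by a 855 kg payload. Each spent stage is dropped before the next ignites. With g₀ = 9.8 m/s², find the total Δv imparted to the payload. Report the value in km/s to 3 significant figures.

Δv ≈ 6.78 km/s

Ignition mass of stage 1 = 16,600+1,860 + 1,810+239 + 855 = 21,364 kg.
Stage 1: m₀ = 21,364 kg, m_f = 21,364 − 16,600 = 4,764 kg; Δv = 281×9.8×ln(4.484) = 2753.8×1.5006 ≈ 4132 m/s.
Stage 2: m₀ = 2,904 kg, m_f = 2,904 − 1,810 = 1,094 kg; Δv = 277×9.8×ln(2.654) = 2714.6×0.9762 ≈ 2650 m/s.
Total Δv = 4132 + 2650 = 6782 m/s.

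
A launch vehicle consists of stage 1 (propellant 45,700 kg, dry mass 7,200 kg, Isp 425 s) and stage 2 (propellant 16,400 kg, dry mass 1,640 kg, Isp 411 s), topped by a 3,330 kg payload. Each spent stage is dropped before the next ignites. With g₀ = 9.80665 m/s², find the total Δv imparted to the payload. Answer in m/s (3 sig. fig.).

Ignition mass of stage 1 = 45,700+7,200 + 16,400+1,640 + 3,330 = 74,270 kg.
Stage 1: m₀ = 74,270 kg, m_f = 74,270 − 45,700 = 28,570 kg; Δv = 425×9.80665×ln(2.6) = 4167.8×0.9553 ≈ 3982 m/s.
Stage 2: m₀ = 21,370 kg, m_f = 21,370 − 16,400 = 4,970 kg; Δv = 411×9.80665×ln(4.3) = 4030.5×1.4586 ≈ 5879 m/s.
Total Δv = 3982 + 5879 = 9861 m/s.

Δv ≈ 9860 m/s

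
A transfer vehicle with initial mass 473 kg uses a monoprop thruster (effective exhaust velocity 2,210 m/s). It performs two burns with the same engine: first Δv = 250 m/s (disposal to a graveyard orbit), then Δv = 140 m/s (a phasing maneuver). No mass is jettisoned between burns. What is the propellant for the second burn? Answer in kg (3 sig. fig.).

After the first burn: m = 473 × exp(−250/2210.0) = 473 × 0.89304 = 422.408 kg.
After the second burn: m = 422.408 × exp(−140/2210.0) = 422.408 × 0.93862 = 396.481 kg.
Second-burn propellant = 422.408 − 396.481 = 25.927 kg.

propellant for the second burn ≈ 25.9 kg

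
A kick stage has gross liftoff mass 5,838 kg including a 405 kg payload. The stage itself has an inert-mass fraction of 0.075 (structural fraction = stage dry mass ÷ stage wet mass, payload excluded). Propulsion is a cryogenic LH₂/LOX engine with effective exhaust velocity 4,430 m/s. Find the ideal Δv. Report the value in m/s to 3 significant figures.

Stage wet mass = m₀ − payload = 5,838 − 405 = 5,433 kg.
Stage dry mass = ε × stage wet mass = 0.075 × 5,433 = 407.475 kg.
Burnout mass m_f = stage dry + payload = 407.475 + 405 = 812.475 kg.
Rocket equation: Δv = v_e · ln(5,838/812.475) = 4430.0 × ln(7.185) = 4430.0 × 1.9721 ≈ 8736 m/s.

Δv ≈ 8740 m/s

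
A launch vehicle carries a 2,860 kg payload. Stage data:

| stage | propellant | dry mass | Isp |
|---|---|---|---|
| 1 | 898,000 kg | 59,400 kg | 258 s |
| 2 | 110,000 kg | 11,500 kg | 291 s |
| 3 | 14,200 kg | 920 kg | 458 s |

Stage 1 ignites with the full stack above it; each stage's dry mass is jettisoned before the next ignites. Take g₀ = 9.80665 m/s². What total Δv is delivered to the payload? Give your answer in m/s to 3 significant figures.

Δv ≈ 15800 m/s

Ignition mass of stage 1 = 898,000+59,400 + 110,000+11,500 + 14,200+920 + 2,860 = 1,096,880 kg.
Stage 1: m₀ = 1,096,880 kg, m_f = 1,096,880 − 898,000 = 198,880 kg; Δv = 258×9.80665×ln(5.515) = 2530.1×1.7075 ≈ 4320 m/s.
Stage 2: m₀ = 139,480 kg, m_f = 139,480 − 110,000 = 29,480 kg; Δv = 291×9.80665×ln(4.731) = 2853.7×1.5542 ≈ 4435 m/s.
Stage 3: m₀ = 17,980 kg, m_f = 17,980 − 14,200 = 3,780 kg; Δv = 458×9.80665×ln(4.757) = 4491.4×1.5595 ≈ 7005 m/s.
Total Δv = 4320 + 4435 + 7005 = 15760 m/s.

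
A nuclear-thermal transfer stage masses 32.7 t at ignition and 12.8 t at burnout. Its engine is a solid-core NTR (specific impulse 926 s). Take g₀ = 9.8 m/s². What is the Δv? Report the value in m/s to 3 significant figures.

Δv ≈ 8510 m/s

v_e = Isp · g₀ = 926 × 9.8 = 9074.8 m/s.
Δv = v_e · ln(m₀/m_f) = 9074.8 × ln(2.555) = 9074.8 × 0.9379 ≈ 8511.5 m/s.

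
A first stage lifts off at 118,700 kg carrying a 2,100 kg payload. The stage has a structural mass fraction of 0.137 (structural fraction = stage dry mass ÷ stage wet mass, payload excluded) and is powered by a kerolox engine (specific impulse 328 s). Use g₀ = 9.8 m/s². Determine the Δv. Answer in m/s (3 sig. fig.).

Δv ≈ 6050 m/s

Stage wet mass = m₀ − payload = 118,700 − 2,100 = 116,600 kg.
Stage dry mass = ε × stage wet mass = 0.137 × 116,600 = 15,974.2 kg.
Burnout mass m_f = stage dry + payload = 15,974.2 + 2,100 = 18,074.2 kg.
v_e = Isp · g₀ = 328 × 9.8 = 3214.4 m/s.
Using Δv = v_e ln(m₀/m_f): Δv = v_e · ln(118,700/18,074.2) = 3214.4 × ln(6.567) = 3214.4 × 1.8821 ≈ 6050 m/s.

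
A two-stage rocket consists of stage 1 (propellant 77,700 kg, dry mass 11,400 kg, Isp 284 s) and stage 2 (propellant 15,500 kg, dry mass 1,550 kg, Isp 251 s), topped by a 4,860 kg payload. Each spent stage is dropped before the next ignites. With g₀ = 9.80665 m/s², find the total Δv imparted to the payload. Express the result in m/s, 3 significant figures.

Δv ≈ 6380 m/s

Ignition mass of stage 1 = 77,700+11,400 + 15,500+1,550 + 4,860 = 111,010 kg.
Stage 1: m₀ = 111,010 kg, m_f = 111,010 − 77,700 = 33,310 kg; Δv = 284×9.80665×ln(3.333) = 2785.1×1.2038 ≈ 3353 m/s.
Stage 2: m₀ = 21,910 kg, m_f = 21,910 − 15,500 = 6,410 kg; Δv = 251×9.80665×ln(3.418) = 2461.5×1.2291 ≈ 3025 m/s.
Total Δv = 3353 + 3025 = 6378 m/s.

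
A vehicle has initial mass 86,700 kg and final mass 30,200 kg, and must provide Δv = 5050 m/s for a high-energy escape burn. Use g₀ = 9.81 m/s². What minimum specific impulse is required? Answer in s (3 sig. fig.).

Isp ≈ 488 s

ln(m₀/m_f) = ln(86700/30200) = ln(2.871) = 1.0546.
v_e = Δv / ln(m₀/m_f) = 5050 / 1.0546 = 4788.5 m/s.
Isp = v_e / g₀ = 4788.5 / 9.81 = 488.1 s.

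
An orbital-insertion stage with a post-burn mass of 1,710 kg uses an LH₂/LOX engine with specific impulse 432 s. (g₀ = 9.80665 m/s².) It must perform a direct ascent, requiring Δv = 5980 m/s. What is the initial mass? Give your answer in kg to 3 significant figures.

v_e = Isp · g₀ = 432 × 9.80665 = 4236.5 m/s.
m₀/m_f = exp(Δv / v_e) = exp(5980 / 4236.5) = exp(1.4116) = 4.1023.
m₀ = m_f × 4.1023 = 1,710 × 4.1023 = 7,014.93 kg.

initial mass ≈ 7010 kg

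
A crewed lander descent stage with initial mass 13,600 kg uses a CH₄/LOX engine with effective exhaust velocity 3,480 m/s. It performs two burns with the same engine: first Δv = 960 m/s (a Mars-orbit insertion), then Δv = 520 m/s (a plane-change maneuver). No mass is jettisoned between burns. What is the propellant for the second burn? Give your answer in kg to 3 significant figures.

After the first burn: m = 13600 × exp(−960/3480.0) = 13600 × 0.75892 = 10,321.3 kg.
After the second burn: m = 10,321.3 × exp(−520/3480.0) = 10,321.3 × 0.86120 = 8,888.7 kg.
Second-burn propellant = 10,321.3 − 8,888.7 = 1,432.6 kg.

propellant for the second burn ≈ 1430 kg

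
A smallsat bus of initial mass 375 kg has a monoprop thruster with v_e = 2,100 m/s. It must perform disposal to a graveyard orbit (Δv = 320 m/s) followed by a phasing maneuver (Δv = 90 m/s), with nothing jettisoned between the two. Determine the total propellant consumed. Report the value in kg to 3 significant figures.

After the first burn: m = 375 × exp(−320/2100.0) = 375 × 0.85866 = 321.998 kg.
After the second burn: m = 321.998 × exp(−90/2100.0) = 321.998 × 0.95805 = 308.49 kg.
Total propellant = m₀ − m_final = 375 − 308.49 = 66.51 kg.

total propellant consumed ≈ 66.5 kg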